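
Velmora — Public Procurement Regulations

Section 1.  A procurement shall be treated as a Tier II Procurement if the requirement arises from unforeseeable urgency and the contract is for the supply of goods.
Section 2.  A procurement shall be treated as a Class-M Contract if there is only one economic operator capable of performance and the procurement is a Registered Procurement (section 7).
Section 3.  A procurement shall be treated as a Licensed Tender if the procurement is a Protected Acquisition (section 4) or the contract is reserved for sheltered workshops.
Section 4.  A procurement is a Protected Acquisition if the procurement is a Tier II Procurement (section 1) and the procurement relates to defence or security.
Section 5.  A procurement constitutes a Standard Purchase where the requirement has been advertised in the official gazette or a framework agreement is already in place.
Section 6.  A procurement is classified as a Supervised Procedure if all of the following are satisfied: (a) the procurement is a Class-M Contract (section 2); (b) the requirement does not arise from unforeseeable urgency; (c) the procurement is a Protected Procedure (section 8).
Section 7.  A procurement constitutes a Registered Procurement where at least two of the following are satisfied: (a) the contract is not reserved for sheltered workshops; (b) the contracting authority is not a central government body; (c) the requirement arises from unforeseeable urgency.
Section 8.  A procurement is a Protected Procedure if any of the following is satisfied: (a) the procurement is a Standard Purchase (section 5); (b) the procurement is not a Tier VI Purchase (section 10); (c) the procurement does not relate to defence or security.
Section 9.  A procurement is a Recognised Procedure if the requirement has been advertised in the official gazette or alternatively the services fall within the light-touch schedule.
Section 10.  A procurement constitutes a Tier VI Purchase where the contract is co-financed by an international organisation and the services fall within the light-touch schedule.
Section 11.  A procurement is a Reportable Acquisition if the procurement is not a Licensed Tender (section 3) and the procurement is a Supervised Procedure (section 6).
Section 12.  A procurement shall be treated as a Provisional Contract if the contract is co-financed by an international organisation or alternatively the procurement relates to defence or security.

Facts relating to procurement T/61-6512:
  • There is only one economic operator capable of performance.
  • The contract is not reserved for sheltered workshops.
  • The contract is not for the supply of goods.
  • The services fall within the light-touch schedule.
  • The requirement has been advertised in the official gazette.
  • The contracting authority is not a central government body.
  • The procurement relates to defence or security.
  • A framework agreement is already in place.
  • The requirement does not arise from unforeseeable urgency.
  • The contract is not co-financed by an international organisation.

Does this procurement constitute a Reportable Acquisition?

Yes

section 1 — Tier II Procurement: [the requirement arises from unforeseeable urgency? no] AND [the contract is for the supply of goods? no] → not satisfied.
section 4 — Protected Acquisition: [Tier II Procurement (section 1)? no] AND [the procurement relates to defence or security? yes] → not satisfied.
section 3 — Licensed Tender: [Protected Acquisition (section 4)? no] OR [the contract is reserved for sheltered workshops? no] → not satisfied.
section 7 — Registered Procurement: the contract is not reserved for sheltered workshops? yes; the contracting authority is not a central government body? yes; the requirement arises from unforeseeable urgency? no — 2 of 3 hold (need ≥2) → satisfied.
section 2 — Class-M Contract: [there is only one economic operator capable of performance? yes] AND [Registered Procurement (section 7)? yes] → satisfied.
section 5 — Standard Purchase: [the requirement has been advertised in the official gazette? yes] OR [a framework agreement is already in place? yes] → satisfied.
section 10 — Tier VI Purchase: [the contract is co-financed by an international organisation? no] AND [the services fall within the light-touch schedule? yes] → not satisfied.
section 8 — Protected Procedure: [Standard Purchase (section 5)? yes] OR [not a Tier VI Purchase (section 10)? yes] OR [the procurement does not relate to defence or security? no] → satisfied.
section 6 — Supervised Procedure: [Class-M Contract (section 2)? yes] AND [the requirement does not arise from unforeseeable urgency? yes] AND [Protected Procedure (section 8)? yes] → satisfied.
section 11 — Reportable Acquisition: [not a Licensed Tender (section 3)? yes] AND [Supervised Procedure (section 6)? yes] → satisfied.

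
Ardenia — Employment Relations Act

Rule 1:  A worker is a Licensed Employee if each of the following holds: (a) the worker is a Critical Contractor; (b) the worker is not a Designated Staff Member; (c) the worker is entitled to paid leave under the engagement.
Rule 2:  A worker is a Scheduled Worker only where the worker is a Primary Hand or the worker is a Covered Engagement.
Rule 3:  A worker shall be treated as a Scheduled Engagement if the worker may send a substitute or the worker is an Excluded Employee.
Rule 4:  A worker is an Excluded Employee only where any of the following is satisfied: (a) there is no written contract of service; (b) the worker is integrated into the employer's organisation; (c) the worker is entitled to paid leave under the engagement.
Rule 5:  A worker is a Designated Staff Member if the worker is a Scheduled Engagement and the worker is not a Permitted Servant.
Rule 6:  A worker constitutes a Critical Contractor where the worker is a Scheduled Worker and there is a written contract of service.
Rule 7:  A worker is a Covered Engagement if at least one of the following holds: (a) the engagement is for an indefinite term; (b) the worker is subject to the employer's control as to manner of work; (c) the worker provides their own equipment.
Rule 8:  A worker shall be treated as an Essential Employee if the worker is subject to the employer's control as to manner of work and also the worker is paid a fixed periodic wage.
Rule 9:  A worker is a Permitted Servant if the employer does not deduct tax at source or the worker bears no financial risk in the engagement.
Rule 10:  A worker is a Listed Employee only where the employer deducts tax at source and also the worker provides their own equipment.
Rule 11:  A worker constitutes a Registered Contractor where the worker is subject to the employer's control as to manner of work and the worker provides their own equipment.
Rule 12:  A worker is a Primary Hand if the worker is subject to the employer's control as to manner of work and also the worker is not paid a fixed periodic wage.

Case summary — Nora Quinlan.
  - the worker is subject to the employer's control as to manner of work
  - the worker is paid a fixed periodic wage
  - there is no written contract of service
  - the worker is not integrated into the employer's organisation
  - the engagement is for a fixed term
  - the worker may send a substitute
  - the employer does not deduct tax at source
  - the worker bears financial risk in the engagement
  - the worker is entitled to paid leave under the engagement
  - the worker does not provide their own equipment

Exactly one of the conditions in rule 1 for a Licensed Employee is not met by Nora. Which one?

rule 12 — Primary Hand: [the worker is subject to the employer's control as to manner of work? yes] AND [the worker is not paid a fixed periodic wage? no] → not satisfied.
rule 7 — Covered Engagement: [the engagement is for an indefinite term? no] OR [the worker is subject to the employer's control as to manner of work? yes] OR [the worker provides their own equipment? no] → satisfied.
rule 2 — Scheduled Worker: [Primary Hand (rule 12)? no] OR [Covered Engagement (rule 7)? yes] → satisfied.
rule 6 — Critical Contractor: [Scheduled Worker (rule 2)? yes] AND [there is a written contract of service? no] → not satisfied.
rule 4 — Excluded Employee: [there is no written contract of service? yes] OR [the worker is integrated into the employer's organisation? no] OR [the worker is entitled to paid leave under the engagement? yes] → satisfied.
rule 3 — Scheduled Engagement: [the worker may send a substitute? yes] OR [Excluded Employee (rule 4)? yes] → satisfied.
rule 9 — Permitted Servant: [the employer does not deduct tax at source? yes] OR [the worker bears no financial risk in the engagement? no] → satisfied.
rule 5 — Designated Staff Member: [Scheduled Engagement (rule 3)? yes] AND [not a Permitted Servant (rule 9)? no] → not satisfied.
rule 1 — Licensed Employee: [Critical Contractor (rule 6)? no] AND [not a Designated Staff Member (rule 5)? yes] AND [the worker is entitled to paid leave under the engagement? yes] → not satisfied.

Critical Contractor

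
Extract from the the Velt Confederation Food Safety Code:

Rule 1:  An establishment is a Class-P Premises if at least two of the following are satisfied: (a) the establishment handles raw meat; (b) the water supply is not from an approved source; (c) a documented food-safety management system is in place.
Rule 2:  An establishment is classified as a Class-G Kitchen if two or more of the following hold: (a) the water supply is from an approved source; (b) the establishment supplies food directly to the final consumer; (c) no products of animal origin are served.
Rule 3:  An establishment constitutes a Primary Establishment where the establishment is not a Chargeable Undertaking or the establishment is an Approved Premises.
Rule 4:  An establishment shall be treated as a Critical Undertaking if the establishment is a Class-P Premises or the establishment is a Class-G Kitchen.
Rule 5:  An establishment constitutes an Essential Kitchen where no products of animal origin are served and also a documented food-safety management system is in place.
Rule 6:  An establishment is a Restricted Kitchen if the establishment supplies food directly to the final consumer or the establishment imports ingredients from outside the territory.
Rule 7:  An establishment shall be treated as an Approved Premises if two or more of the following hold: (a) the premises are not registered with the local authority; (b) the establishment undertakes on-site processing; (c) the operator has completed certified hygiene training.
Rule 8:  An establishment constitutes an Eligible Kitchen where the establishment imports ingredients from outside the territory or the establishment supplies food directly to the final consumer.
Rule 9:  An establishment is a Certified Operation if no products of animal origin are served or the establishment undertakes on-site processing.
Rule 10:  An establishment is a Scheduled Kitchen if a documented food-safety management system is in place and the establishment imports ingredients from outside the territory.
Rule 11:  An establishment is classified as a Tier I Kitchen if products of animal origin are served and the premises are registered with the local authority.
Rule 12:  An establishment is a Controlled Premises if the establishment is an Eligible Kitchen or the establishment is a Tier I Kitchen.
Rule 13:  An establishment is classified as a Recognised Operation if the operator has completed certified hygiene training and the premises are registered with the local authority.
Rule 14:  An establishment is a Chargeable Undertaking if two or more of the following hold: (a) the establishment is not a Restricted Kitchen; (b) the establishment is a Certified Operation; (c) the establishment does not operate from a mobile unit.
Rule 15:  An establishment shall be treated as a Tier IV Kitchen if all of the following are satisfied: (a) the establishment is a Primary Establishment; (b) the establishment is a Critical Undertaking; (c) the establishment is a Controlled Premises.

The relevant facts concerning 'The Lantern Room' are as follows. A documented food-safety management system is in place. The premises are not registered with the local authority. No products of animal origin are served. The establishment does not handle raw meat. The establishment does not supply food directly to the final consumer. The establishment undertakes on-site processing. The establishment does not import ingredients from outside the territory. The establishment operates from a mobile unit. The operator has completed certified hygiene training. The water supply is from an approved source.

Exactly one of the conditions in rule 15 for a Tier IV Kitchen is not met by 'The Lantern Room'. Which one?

Controlled Premises

Under rule 6: the establishment supplies food directly to the final consumer? no; or the establishment imports ingredients from outside the territory? no. So the establishment is not a Restricted Kitchen.
Under rule 9: no products of animal origin are served? yes; or the establishment undertakes on-site processing? yes. So the establishment is a Certified Operation.
Under rule 14: not a Restricted Kitchen (rule 6)? yes; Certified Operation (rule 9)? yes; the establishment does not operate from a mobile unit? no — 2 of 3 hold (need ≥2) → satisfied.
Under rule 7: the premises are not registered with the local authority? yes; the establishment undertakes on-site processing? yes; the operator has completed certified hygiene training? yes — 3 of 3 hold (need ≥2) → satisfied.
Under rule 3: not a Chargeable Undertaking (rule 14)? no; or Approved Premises (rule 7)? yes. So the establishment is a Primary Establishment.
Under rule 1: the establishment handles raw meat? no; the water supply is not from an approved source? no; a documented food-safety management system is in place? yes — 1 of 3 hold (need ≥2) → not satisfied.
Under rule 2: the water supply is from an approved source? yes; the establishment supplies food directly to the final consumer? no; no products of animal origin are served? yes — 2 of 3 hold (need ≥2) → satisfied.
Under rule 4: Class-P Premises (rule 1)? no; or Class-G Kitchen (rule 2)? yes. So the establishment is a Critical Undertaking.
Under rule 8: the establishment imports ingredients from outside the territory? no; or the establishment supplies food directly to the final consumer? no. So the establishment is not an Eligible Kitchen.
Under rule 11: products of animal origin are served? no; and the premises are registered with the local authority? no. So the establishment is not a Tier I Kitchen.
Under rule 12: Eligible Kitchen (rule 8)? no; or Tier I Kitchen (rule 11)? no. So the establishment is not a Controlled Premises.
Under rule 15: Primary Establishment (rule 3)? yes; and Critical Undertaking (rule 4)? yes; and Controlled Premises (rule 12)? no. So the establishment is not a Tier IV Kitchen.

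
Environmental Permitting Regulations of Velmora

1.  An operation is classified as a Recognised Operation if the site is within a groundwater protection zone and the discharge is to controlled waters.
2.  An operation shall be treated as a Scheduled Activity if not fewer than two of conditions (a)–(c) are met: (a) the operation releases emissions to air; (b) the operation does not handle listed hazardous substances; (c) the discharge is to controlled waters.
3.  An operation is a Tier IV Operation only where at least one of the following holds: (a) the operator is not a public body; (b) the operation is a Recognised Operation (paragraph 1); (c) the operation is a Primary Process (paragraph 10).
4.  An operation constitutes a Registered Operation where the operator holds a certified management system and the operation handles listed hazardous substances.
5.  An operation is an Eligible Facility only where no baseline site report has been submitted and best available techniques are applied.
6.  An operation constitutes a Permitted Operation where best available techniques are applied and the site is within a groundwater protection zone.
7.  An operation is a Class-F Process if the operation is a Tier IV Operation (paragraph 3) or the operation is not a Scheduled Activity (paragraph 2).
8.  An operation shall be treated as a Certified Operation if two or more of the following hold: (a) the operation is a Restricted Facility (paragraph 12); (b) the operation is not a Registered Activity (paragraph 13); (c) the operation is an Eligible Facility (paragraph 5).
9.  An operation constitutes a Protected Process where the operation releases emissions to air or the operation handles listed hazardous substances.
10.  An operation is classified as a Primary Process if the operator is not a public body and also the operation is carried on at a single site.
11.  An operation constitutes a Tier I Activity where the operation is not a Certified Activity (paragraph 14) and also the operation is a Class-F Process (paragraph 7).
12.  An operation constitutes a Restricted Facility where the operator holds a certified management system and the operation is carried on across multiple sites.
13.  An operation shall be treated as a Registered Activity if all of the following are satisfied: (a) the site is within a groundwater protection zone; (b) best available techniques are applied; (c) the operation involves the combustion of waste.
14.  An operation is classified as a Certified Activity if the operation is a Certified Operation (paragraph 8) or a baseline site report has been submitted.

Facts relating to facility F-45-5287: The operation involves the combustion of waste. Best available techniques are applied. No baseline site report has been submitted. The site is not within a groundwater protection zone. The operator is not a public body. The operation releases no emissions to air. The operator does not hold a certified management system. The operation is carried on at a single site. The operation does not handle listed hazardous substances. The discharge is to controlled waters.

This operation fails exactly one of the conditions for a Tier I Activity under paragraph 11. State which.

Under paragraph 12: the operator holds a certified management system? no; and the operation is carried on across multiple sites? no. So the operation is not a Restricted Facility.
Under paragraph 13: the site is within a groundwater protection zone? no; and best available techniques are applied? yes; and the operation involves the combustion of waste? yes. So the operation is not a Registered Activity.
Under paragraph 5: no baseline site report has been submitted? yes; and best available techniques are applied? yes. So the operation is an Eligible Facility.
Under paragraph 8: Restricted Facility (paragraph 12)? no; not a Registered Activity (paragraph 13)? yes; Eligible Facility (paragraph 5)? yes — 2 of 3 hold (need ≥2) → satisfied.
Under paragraph 14: Certified Operation (paragraph 8)? yes; or a baseline site report has been submitted? no. So the operation is a Certified Activity.
Under paragraph 1: the site is within a groundwater protection zone? no; and the discharge is to controlled waters? yes. So the operation is not a Recognised Operation.
Under paragraph 10: the operator is not a public body? yes; and the operation is carried on at a single site? yes. So the operation is a Primary Process.
Under paragraph 3: the operator is not a public body? yes; or Recognised Operation (paragraph 1)? no; or Primary Process (paragraph 10)? yes. So the operation is a Tier IV Operation.
Under paragraph 2: the operation releases emissions to air? no; the operation does not handle listed hazardous substances? yes; the discharge is to controlled waters? yes — 2 of 3 hold (need ≥2) → satisfied.
Under paragraph 7: Tier IV Operation (paragraph 3)? yes; or not a Scheduled Activity (paragraph 2)? no. So the operation is a Class-F Process.
Under paragraph 11: not a Certified Activity (paragraph 14)? no; and Class-F Process (paragraph 7)? yes. So the operation is not a Tier I Activity.

Certified Activity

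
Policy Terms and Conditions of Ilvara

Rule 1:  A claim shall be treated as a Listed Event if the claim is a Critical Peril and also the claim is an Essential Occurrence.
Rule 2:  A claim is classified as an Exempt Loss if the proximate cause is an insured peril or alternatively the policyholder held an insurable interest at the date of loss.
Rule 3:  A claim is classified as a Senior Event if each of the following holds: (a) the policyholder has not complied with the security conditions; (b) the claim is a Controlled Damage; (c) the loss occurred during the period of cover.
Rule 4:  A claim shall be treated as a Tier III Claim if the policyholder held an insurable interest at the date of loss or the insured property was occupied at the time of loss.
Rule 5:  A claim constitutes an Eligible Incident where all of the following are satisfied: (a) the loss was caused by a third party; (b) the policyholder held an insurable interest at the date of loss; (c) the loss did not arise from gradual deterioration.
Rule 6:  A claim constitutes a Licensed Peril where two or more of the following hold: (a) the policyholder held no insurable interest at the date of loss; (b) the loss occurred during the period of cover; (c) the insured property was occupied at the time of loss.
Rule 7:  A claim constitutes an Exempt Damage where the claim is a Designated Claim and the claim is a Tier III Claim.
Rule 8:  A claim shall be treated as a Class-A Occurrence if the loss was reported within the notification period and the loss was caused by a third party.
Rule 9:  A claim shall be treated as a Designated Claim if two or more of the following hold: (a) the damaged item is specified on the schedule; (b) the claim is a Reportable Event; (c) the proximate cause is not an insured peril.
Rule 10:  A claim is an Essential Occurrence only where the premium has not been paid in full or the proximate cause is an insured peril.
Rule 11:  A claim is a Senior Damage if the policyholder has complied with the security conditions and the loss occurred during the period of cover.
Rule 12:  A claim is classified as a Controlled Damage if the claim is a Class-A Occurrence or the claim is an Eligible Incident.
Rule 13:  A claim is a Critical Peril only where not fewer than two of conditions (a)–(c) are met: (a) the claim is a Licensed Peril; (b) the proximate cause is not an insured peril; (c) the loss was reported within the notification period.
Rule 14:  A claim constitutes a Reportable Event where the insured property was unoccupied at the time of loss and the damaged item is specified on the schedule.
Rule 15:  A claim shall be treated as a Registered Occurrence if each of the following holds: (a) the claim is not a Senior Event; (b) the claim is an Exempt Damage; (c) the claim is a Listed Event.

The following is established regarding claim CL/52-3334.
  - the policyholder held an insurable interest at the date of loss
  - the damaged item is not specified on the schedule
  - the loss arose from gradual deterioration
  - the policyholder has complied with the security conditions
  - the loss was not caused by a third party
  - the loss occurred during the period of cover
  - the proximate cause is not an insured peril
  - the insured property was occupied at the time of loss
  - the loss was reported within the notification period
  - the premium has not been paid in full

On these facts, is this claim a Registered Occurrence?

No

rule 8 — Class-A Occurrence: [the loss was reported within the notification period? yes] AND [the loss was caused by a third party? no] → not satisfied.
rule 5 — Eligible Incident: [the loss was caused by a third party? no] AND [the policyholder held an insurable interest at the date of loss? yes] AND [the loss did not arise from gradual deterioration? no] → not satisfied.
rule 12 — Controlled Damage: [Class-A Occurrence (rule 8)? no] OR [Eligible Incident (rule 5)? no] → not satisfied.
rule 3 — Senior Event: [the policyholder has not complied with the security conditions? no] AND [Controlled Damage (rule 12)? no] AND [the loss occurred during the period of cover? yes] → not satisfied.
rule 14 — Reportable Event: [the insured property was unoccupied at the time of loss? no] AND [the damaged item is specified on the schedule? no] → not satisfied.
rule 9 — Designated Claim: the damaged item is specified on the schedule? no; Reportable Event (rule 14)? no; the proximate cause is not an insured peril? yes — 1 of 3 hold (need ≥2) → not satisfied.
rule 4 — Tier III Claim: [the policyholder held an insurable interest at the date of loss? yes] OR [the insured property was occupied at the time of loss? yes] → satisfied.
rule 7 — Exempt Damage: [Designated Claim (rule 9)? no] AND [Tier III Claim (rule 4)? yes] → not satisfied.
rule 6 — Licensed Peril: the policyholder held no insurable interest at the date of loss? no; the loss occurred during the period of cover? yes; the insured property was occupied at the time of loss? yes — 2 of 3 hold (need ≥2) → satisfied.
rule 13 — Critical Peril: Licensed Peril (rule 6)? yes; the proximate cause is not an insured peril? yes; the loss was reported within the notification period? yes — 3 of 3 hold (need ≥2) → satisfied.
rule 10 — Essential Occurrence: [the premium has not been paid in full? yes] OR [the proximate cause is an insured peril? no] → satisfied.
rule 1 — Listed Event: [Critical Peril (rule 13)? yes] AND [Essential Occurrence (rule 10)? yes] → satisfied.
rule 15 — Registered Occurrence: [not a Senior Event (rule 3)? yes] AND [Exempt Damage (rule 7)? no] AND [Listed Event (rule 1)? yes] → not satisfied.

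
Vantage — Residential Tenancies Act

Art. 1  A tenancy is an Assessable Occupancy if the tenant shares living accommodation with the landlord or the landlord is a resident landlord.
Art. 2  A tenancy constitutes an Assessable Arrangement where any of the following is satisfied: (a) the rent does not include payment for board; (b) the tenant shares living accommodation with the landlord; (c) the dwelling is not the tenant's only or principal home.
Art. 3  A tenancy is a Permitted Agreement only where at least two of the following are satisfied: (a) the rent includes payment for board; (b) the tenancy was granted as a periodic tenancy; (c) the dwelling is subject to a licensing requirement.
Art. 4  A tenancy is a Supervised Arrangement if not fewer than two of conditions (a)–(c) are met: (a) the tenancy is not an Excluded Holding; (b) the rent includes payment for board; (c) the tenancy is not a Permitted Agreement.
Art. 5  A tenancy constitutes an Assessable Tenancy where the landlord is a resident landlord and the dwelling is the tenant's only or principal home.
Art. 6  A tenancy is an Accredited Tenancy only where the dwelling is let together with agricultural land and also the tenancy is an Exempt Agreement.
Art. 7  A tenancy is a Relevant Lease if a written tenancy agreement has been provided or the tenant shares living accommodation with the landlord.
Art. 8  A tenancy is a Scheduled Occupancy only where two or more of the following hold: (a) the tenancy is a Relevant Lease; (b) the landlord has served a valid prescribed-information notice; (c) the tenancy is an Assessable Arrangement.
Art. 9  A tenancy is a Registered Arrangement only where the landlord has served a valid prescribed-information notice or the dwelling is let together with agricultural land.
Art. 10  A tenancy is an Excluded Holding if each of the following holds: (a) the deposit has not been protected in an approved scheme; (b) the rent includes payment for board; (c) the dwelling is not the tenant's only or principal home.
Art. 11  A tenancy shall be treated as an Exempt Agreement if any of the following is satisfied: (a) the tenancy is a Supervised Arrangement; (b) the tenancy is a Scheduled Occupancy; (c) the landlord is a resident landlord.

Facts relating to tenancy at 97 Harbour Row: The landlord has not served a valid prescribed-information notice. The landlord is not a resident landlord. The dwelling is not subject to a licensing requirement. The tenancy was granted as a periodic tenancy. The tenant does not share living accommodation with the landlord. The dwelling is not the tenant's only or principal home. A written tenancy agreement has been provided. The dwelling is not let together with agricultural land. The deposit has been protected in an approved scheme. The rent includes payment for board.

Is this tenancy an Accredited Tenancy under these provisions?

Under article 10: the deposit has not been protected in an approved scheme? no; and the rent includes payment for board? yes; and the dwelling is not the tenant's only or principal home? yes. So the tenancy is not an Excluded Holding.
Under article 3: the rent includes payment for board? yes; the tenancy was granted as a periodic tenancy? yes; the dwelling is subject to a licensing requirement? no — 2 of 3 hold (need ≥2) → satisfied.
Under article 4: not an Excluded Holding (article 10)? yes; the rent includes payment for board? yes; not a Permitted Agreement (article 3)? no — 2 of 3 hold (need ≥2) → satisfied.
Under article 7: a written tenancy agreement has been provided? yes; or the tenant shares living accommodation with the landlord? no. So the tenancy is a Relevant Lease.
Under article 2: the rent does not include payment for board? no; or the tenant shares living accommodation with the landlord? no; or the dwelling is not the tenant's only or principal home? yes. So the tenancy is an Assessable Arrangement.
Under article 8: Relevant Lease (article 7)? yes; the landlord has served a valid prescribed-information notice? no; Assessable Arrangement (article 2)? yes — 2 of 3 hold (need ≥2) → satisfied.
Under article 11: Supervised Arrangement (article 4)? yes; or Scheduled Occupancy (article 8)? yes; or the landlord is a resident landlord? no. So the tenancy is an Exempt Agreement.
Under article 6: the dwelling is let together with agricultural land? no; and Exempt Agreement (article 11)? yes. So the tenancy is not an Accredited Tenancy.

No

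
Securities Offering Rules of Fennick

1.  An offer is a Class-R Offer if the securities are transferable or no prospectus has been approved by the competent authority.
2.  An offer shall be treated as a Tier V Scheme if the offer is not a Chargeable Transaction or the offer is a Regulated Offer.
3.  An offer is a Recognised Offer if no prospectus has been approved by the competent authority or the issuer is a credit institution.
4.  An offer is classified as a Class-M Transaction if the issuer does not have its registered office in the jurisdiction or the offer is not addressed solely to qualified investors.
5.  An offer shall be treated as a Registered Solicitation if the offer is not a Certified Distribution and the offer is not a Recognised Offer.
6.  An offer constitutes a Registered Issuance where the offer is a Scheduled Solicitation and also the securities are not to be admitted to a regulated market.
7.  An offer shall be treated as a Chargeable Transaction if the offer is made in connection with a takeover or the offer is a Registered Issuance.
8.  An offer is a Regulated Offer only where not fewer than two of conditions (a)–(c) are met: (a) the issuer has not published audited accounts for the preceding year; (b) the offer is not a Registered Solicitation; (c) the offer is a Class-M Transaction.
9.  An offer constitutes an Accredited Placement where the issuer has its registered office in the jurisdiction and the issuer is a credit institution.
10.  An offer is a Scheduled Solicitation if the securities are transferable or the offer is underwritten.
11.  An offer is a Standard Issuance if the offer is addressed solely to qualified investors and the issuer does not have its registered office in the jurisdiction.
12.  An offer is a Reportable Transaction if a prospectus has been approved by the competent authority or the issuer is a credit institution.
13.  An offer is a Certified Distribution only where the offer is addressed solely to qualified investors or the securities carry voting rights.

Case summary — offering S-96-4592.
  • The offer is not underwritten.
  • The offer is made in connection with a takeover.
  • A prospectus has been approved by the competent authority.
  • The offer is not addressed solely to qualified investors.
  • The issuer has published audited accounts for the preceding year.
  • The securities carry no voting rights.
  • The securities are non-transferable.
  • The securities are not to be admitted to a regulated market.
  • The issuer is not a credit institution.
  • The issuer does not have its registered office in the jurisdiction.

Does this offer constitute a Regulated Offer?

No

Under paragraph 13: the offer is addressed solely to qualified investors? no; or the securities carry voting rights? no. So the offer is not a Certified Distribution.
Under paragraph 3: no prospectus has been approved by the competent authority? no; or the issuer is a credit institution? no. So the offer is not a Recognised Offer.
Under paragraph 5: not a Certified Distribution (paragraph 13)? yes; and not a Recognised Offer (paragraph 3)? yes. So the offer is a Registered Solicitation.
Under paragraph 4: the issuer does not have its registered office in the jurisdiction? yes; or the offer is not addressed solely to qualified investors? yes. So the offer is a Class-M Transaction.
Under paragraph 8: the issuer has not published audited accounts for the preceding year? no; not a Registered Solicitation (paragraph 5)? no; Class-M Transaction (paragraph 4)? yes — 1 of 3 hold (need ≥2) → not satisfied.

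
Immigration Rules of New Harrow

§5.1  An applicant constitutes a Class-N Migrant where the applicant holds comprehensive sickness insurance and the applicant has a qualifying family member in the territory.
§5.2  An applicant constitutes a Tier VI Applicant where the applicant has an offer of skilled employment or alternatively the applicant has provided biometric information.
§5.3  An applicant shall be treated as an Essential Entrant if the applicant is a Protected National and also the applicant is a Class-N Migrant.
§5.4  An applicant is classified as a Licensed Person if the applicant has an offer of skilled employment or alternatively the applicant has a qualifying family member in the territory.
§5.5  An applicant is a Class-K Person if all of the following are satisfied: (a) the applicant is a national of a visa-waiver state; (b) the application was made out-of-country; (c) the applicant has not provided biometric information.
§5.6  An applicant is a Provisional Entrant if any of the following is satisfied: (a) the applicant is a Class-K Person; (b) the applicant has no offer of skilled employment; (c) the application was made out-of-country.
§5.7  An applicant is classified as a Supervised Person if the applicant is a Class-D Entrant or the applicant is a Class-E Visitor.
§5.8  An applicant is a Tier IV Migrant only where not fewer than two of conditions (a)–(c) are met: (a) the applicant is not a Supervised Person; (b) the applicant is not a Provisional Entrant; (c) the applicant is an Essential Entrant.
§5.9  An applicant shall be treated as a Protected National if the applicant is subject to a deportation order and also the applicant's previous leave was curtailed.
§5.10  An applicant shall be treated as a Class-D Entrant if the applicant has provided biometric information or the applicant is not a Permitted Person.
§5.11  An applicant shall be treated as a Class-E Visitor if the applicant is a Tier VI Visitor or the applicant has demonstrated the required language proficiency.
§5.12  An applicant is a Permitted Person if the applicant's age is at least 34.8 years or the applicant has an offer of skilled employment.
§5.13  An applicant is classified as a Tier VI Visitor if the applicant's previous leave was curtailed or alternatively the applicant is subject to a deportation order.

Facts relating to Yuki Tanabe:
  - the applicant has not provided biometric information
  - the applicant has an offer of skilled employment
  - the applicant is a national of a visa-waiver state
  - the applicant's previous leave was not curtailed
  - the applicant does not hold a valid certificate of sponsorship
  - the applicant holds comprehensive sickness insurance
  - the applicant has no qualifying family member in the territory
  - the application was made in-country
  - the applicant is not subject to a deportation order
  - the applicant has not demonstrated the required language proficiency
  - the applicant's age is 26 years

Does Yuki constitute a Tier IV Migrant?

Yes

§5.12 — Permitted Person: [applicant's age: 26 years ≥ 34.8 years? no] OR [the applicant has an offer of skilled employment? yes] → satisfied.
§5.10 — Class-D Entrant: [the applicant has provided biometric information? no] OR [not a Permitted Person (§5.12)? no] → not satisfied.
§5.13 — Tier VI Visitor: [the applicant's previous leave was curtailed? no] OR [the applicant is subject to a deportation order? no] → not satisfied.
§5.11 — Class-E Visitor: [Tier VI Visitor (§5.13)? no] OR [the applicant has demonstrated the required language proficiency? no] → not satisfied.
§5.7 — Supervised Person: [Class-D Entrant (§5.10)? no] OR [Class-E Visitor (§5.11)? no] → not satisfied.
§5.5 — Class-K Person: [the applicant is a national of a visa-waiver state? yes] AND [the application was made out-of-country? no] AND [the applicant has not provided biometric information? yes] → not satisfied.
§5.6 — Provisional Entrant: [Class-K Person (§5.5)? no] OR [the applicant has no offer of skilled employment? no] OR [the application was made out-of-country? no] → not satisfied.
§5.9 — Protected National: [the applicant is subject to a deportation order? no] AND [the applicant's previous leave was curtailed? no] → not satisfied.
§5.1 — Class-N Migrant: [the applicant holds comprehensive sickness insurance? yes] AND [the applicant has a qualifying family member in the territory? no] → not satisfied.
§5.3 — Essential Entrant: [Protected National (§5.9)? no] AND [Class-N Migrant (§5.1)? no] → not satisfied.
§5.8 — Tier IV Migrant: not a Supervised Person (§5.7)? yes; not a Provisional Entrant (§5.6)? yes; Essential Entrant (§5.3)? no — 2 of 3 hold (need ≥2) → satisfied.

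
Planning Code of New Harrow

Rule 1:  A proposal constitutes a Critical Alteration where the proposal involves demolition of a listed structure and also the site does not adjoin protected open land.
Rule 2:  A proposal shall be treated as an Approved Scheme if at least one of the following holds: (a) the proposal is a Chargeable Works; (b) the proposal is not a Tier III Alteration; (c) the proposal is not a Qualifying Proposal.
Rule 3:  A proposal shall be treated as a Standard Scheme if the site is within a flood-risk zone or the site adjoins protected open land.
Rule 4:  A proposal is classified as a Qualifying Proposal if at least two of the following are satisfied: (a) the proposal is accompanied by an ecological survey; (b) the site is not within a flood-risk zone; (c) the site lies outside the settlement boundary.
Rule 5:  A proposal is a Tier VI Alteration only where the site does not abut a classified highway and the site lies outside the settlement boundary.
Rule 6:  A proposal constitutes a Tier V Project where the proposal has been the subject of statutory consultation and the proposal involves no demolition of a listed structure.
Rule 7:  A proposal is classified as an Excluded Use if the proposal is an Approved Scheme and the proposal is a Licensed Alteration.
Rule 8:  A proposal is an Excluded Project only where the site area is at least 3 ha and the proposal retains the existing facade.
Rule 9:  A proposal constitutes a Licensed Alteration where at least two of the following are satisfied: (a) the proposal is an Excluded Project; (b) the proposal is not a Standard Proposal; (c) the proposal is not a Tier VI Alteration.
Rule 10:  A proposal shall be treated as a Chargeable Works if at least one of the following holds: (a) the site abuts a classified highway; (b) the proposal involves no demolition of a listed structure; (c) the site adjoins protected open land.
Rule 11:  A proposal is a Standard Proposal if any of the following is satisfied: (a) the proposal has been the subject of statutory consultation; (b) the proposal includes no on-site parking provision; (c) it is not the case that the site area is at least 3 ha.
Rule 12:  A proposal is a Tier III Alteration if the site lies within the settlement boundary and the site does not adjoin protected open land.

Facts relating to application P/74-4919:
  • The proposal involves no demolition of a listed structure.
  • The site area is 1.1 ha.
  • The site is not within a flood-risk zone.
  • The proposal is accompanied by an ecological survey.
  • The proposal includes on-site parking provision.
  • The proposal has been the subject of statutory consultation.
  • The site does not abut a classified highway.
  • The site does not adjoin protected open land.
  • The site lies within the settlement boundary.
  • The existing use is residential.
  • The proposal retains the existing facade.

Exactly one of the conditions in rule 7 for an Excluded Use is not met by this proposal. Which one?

rule 10 — Chargeable Works: [the site abuts a classified highway? no] OR [the proposal involves no demolition of a listed structure? yes] OR [the site adjoins protected open land? no] → satisfied.
rule 12 — Tier III Alteration: [the site lies within the settlement boundary? yes] AND [the site does not adjoin protected open land? yes] → satisfied.
rule 4 — Qualifying Proposal: the proposal is accompanied by an ecological survey? yes; the site is not within a flood-risk zone? yes; the site lies outside the settlement boundary? no — 2 of 3 hold (need ≥2) → satisfied.
rule 2 — Approved Scheme: [Chargeable Works (rule 10)? yes] OR [not a Tier III Alteration (rule 12)? no] OR [not a Qualifying Proposal (rule 4)? no] → satisfied.
rule 8 — Excluded Project: [site area: 1.1 ha ≥ 3 ha? no] AND [the proposal retains the existing facade? yes] → not satisfied.
rule 11 — Standard Proposal: [the proposal has been the subject of statutory consultation? yes] OR [the proposal includes no on-site parking provision? no] OR [site area: 1.1 ha ≥ 3 ha? no, so negated condition yes] → satisfied.
rule 5 — Tier VI Alteration: [the site does not abut a classified highway? yes] AND [the site lies outside the settlement boundary? no] → not satisfied.
rule 9 — Licensed Alteration: Excluded Project (rule 8)? no; not a Standard Proposal (rule 11)? no; not a Tier VI Alteration (rule 5)? yes — 1 of 3 hold (need ≥2) → not satisfied.
rule 7 — Excluded Use: [Approved Scheme (rule 2)? yes] AND [Licensed Alteration (rule 9)? no] → not satisfied.

Licensed Alteration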